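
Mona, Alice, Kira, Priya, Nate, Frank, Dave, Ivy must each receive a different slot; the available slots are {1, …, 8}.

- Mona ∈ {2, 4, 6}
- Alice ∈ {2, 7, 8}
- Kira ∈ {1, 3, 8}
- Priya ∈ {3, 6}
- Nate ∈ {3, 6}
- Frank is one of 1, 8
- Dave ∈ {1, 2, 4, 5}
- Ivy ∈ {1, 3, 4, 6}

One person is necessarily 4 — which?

The 8 variables together cover exactly {1, 2, 3, 4, 5, 6, 7, 8} — 8 values for 8 variables — and 5 appears only in Dave's list, so Dave = 5.
The 7 still-open variables draw from only 7 values {1, 2, 3, 4, 6, 7, 8}, so each is used; only Alice can be 7, hence Alice = 7.
Among the 6 still-open variables, 2 fits only Mona (and all 6 values in {1, 2, 3, 4, 6, 8} must be used), so Mona = 2.
The 5 still-open variables together cover exactly {1, 3, 4, 6, 8} — 5 values for 5 variables — and 4 appears only in Ivy's list, so Ivy = 4.

Ivy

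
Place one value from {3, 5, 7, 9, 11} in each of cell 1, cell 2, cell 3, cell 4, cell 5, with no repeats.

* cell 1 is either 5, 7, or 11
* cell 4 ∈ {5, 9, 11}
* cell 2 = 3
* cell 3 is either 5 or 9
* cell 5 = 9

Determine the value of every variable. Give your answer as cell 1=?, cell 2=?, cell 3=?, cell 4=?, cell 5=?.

cell 2 must be 3 (only option left).
cell 5's domain is down to {9}, so cell 5 = 9. Remove 9 from cell 3, cell 4.
cell 3's domain is down to {5}, so cell 3 = 5. Strike 5 from cell 1, cell 4.
That leaves cell 4 = 11. So cell 1 can't be 11.
cell 1's domain is down to {7}, so cell 1 = 7.

cell 1=7, cell 2=3, cell 3=5, cell 4=11, cell 5=9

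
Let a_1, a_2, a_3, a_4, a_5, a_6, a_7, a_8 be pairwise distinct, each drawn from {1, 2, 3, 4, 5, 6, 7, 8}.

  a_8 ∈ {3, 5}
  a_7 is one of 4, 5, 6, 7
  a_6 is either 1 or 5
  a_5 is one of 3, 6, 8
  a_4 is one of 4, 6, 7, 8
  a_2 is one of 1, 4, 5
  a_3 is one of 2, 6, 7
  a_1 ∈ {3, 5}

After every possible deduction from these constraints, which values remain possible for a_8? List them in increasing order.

3, 5

Among the 8 variables, 2 fits only a_3 (and all 8 values in {1, 2, 3, 4, 5, 6, 7, 8} must be used), so a_3 = 2.
a_1 and a_8 share exactly the 2 values {3, 5}; by pigeonhole those values go to them, so strike 3, 5 from a_2, a_5, a_6, a_7.
a_6 has just one choice, so a_6 = 1. Eliminate 1 elsewhere: a_2.
a_2 has just one choice, so a_2 = 4. Eliminate 4 elsewhere: a_4, a_7.
No further eliminations apply; a_8 can still be any of 3, 5.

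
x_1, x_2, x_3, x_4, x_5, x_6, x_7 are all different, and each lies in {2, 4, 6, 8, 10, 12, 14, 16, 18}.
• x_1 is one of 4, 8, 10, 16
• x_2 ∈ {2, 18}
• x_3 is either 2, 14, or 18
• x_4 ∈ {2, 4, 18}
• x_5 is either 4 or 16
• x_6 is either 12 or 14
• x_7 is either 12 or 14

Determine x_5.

x_6 and x_7 between them cover only {12, 14} — a naked pair. Remove those values from x_3.
The 2 variables x_2 and x_3 are confined to {2, 18}, which locks those values in; drop them from x_4.
That leaves x_4 = 4. So x_1, x_5 can't be 4.
So x_5 = 16.

16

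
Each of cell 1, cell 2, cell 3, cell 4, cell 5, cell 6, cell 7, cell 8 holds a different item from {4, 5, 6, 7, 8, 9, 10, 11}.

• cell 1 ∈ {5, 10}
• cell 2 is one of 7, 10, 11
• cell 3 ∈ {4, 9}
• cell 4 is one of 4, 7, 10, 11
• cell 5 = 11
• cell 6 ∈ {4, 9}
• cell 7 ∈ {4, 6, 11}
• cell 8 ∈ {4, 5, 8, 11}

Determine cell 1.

cell 5 must be 11 (only option left). Strike 11 from cell 2, cell 4, cell 7, cell 8.
Among the 7 still-open variables, 6 fits only cell 7 (and all 7 values in {4, 5, 6, 7, 8, 9, 10} must be used), so cell 7 = 6.
Among the 6 still-open variables, 8 fits only cell 8 (and all 6 values in {4, 5, 7, 8, 9, 10} must be used), so cell 8 = 8.
Among the 5 still-open variables, 5 fits only cell 1 (and all 5 values in {4, 5, 7, 9, 10} must be used), so cell 1 = 5.

5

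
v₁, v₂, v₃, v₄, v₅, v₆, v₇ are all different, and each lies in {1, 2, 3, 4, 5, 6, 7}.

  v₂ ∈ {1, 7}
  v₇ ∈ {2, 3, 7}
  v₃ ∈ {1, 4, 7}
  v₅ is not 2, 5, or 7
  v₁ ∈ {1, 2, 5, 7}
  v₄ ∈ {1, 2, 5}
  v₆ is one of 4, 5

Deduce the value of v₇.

3

The 7 variables draw from only 7 values {1, 2, 3, 4, 5, 6, 7}, so each is used; only v₅ can be 6, hence v₅ = 6.
The 6 still-open variables together cover exactly {1, 2, 3, 4, 5, 7} — 6 values for 6 variables — and 3 appears only in v₇'s list, so v₇ = 3.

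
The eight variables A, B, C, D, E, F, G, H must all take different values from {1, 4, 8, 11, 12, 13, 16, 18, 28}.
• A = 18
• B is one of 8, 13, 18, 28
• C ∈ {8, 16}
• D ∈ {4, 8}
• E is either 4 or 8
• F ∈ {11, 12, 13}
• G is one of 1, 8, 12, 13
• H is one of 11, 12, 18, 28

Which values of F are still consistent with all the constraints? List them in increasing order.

11, 12, 13

A has just one choice, so A = 18. Strike 18 from B, H.
D and E share exactly the 2 values {4, 8}; by pigeonhole those values go to them, so strike 4, 8 from B, C, G.
That leaves C = 16.
No further eliminations apply; F can still be any of 11, 12, 13.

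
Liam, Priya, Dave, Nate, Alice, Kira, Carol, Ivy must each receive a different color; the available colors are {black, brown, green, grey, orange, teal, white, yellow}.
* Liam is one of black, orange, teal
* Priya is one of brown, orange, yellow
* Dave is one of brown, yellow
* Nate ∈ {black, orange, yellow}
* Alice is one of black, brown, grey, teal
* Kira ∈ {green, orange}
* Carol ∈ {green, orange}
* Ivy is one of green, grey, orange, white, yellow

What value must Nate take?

black

The 8 variables draw from only 8 values {black, brown, green, grey, orange, teal, white, yellow}, so each is used; only Ivy can be white, hence Ivy = white.
Among the 7 still-open variables, grey fits only Alice (and all 7 values in {black, brown, green, grey, orange, teal, yellow} must be used), so Alice = grey.
The 6 still-open variables draw from only 6 values {black, brown, green, orange, teal, yellow}, so each is used; only Liam can be teal, hence Liam = teal.
Among the 5 still-open variables, black fits only Nate (and all 5 values in {black, brown, green, orange, yellow} must be used), so Nate = black.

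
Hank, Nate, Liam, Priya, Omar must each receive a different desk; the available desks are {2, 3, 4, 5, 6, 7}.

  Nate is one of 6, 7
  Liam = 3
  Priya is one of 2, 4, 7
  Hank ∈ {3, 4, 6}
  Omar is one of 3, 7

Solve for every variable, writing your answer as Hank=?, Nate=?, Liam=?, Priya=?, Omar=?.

Hank=4, Nate=6, Liam=3, Priya=2, Omar=7

Liam's domain is down to {3}, so Liam = 3. Remove 3 from Hank, Omar.
Omar has just one choice, so Omar = 7. Strike 7 from Nate, Priya.
That leaves Nate = 6. Remove 6 from Hank.
Hank has just one choice, so Hank = 4. Strike 4 from Priya.
Priya must be 2 (only option left).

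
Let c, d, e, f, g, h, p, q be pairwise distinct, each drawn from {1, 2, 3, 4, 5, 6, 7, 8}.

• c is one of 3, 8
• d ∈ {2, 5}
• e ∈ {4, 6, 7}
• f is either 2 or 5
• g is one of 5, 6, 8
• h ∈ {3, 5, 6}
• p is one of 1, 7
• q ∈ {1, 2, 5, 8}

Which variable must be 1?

q

Among the 8 variables, 4 fits only e (and all 8 values in {1, 2, 3, 4, 5, 6, 7, 8} must be used), so e = 4.
The 7 still-open variables together cover exactly {1, 2, 3, 5, 6, 7, 8} — 7 values for 7 variables — and 7 appears only in p's list, so p = 7.
The 6 still-open variables draw from only 6 values {1, 2, 3, 5, 6, 8}, so each is used; only q can be 1, hence q = 1.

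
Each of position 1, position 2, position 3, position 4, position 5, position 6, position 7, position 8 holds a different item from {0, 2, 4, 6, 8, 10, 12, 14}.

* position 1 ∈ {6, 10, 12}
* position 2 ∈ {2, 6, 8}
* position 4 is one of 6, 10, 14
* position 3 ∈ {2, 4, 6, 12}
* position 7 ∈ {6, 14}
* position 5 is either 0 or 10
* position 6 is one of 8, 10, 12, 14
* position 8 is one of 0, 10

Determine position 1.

12

The 8 variables together cover exactly {0, 2, 4, 6, 8, 10, 12, 14} — 8 values for 8 variables — and 4 appears only in position 3's list, so position 3 = 4.
The 7 still-open variables together cover exactly {0, 2, 6, 8, 10, 12, 14} — 7 values for 7 variables — and 2 appears only in position 2's list, so position 2 = 2.
The 6 still-open variables draw from only 6 values {0, 6, 8, 10, 12, 14}, so each is used; only position 6 can be 8, hence position 6 = 8.
The 5 still-open variables draw from only 5 values {0, 6, 10, 12, 14}, so each is used; only position 1 can be 12, hence position 1 = 12.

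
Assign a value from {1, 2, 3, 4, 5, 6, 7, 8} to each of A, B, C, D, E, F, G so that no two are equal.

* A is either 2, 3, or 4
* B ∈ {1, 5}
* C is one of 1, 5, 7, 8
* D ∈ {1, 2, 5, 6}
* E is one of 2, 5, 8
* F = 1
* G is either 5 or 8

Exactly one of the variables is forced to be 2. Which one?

E

F must be 1 (only option left). So B, C, D can't be 1.
B's domain is down to {5}, so B = 5. So C, D, E, G can't be 5.
G's domain is down to {8}, so G = 8. Remove 8 from C, E.
So 2 goes to E.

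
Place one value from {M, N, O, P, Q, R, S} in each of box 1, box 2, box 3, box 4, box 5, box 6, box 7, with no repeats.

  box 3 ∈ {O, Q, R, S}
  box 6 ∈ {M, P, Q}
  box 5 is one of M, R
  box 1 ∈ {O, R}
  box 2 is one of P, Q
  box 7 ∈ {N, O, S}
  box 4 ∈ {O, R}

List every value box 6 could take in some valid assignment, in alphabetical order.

Among the 7 variables, N fits only box 7 (and all 7 values in {M, N, O, P, Q, R, S} must be used), so box 7 = N.
The 6 still-open variables draw from only 6 values {M, O, P, Q, R, S}, so each is used; only box 3 can be S, hence box 3 = S.
The 2 variables box 1 and box 4 are confined to {O, R}, which locks those values in; drop them from box 5.
box 5 must be M (only option left). Eliminate M elsewhere: box 6.
No further eliminations apply; box 6 can still be any of P, Q.

P, Q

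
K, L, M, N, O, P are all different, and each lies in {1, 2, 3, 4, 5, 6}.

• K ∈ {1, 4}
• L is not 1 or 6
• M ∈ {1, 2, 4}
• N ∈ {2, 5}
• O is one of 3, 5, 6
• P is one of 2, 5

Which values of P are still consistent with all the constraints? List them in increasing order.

The 6 variables together cover exactly {1, 2, 3, 4, 5, 6} — 6 values for 6 variables — and 6 appears only in O's list, so O = 6.
The 5 still-open variables draw from only 5 values {1, 2, 3, 4, 5}, so each is used; only L can be 3, hence L = 3.
N and P between them cover only {2, 5} — a naked pair. Remove those values from M.
No further eliminations apply; P can still be any of 2, 5.

2, 5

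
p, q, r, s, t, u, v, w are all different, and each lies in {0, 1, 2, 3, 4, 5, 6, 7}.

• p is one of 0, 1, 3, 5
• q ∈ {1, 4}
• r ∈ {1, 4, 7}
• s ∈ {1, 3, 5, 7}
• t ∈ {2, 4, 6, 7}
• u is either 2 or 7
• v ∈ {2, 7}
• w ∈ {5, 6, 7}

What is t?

6

The 8 variables together cover exactly {0, 1, 2, 3, 4, 5, 6, 7} — 8 values for 8 variables — and 0 appears only in p's list, so p = 0.
The 7 still-open variables together cover exactly {1, 2, 3, 4, 5, 6, 7} — 7 values for 7 variables — and 3 appears only in s's list, so s = 3.
The 6 still-open variables together cover exactly {1, 2, 4, 5, 6, 7} — 6 values for 6 variables — and 5 appears only in w's list, so w = 5.
The 5 still-open variables draw from only 5 values {1, 2, 4, 6, 7}, so each is used; only t can be 6, hence t = 6.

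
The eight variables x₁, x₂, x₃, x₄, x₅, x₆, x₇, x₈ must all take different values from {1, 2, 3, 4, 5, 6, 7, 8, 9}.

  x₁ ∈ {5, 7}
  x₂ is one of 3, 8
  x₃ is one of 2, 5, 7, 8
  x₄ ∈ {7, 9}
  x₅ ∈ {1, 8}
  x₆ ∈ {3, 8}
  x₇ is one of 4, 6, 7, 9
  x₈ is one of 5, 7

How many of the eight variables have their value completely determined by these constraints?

The 2 variables x₁ and x₈ are confined to {5, 7}, which locks those values in; drop them from x₃, x₄, x₇.
x₄ must be 9 (only option left). Strike 9 from x₇.
x₂ and x₆ share exactly the 2 values {3, 8}; by pigeonhole those values go to them, so strike 3, 8 from x₃, x₅.
That leaves x₃ = 2.
x₅ has just one choice, so x₅ = 1.
Determined: x₃=2, x₄=9, x₅=1. The other variables each still have more than one consistent value. That makes 3.

3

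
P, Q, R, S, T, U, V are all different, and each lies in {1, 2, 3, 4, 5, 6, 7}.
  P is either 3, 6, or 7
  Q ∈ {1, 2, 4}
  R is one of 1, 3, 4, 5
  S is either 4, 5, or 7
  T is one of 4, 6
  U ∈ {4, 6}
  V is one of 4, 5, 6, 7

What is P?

The 7 variables draw from only 7 values {1, 2, 3, 4, 5, 6, 7}, so each is used; only Q can be 2, hence Q = 2.
The 6 still-open variables draw from only 6 values {1, 3, 4, 5, 6, 7}, so each is used; only R can be 1, hence R = 1.
Among the 5 still-open variables, 3 fits only P (and all 5 values in {3, 4, 5, 6, 7} must be used), so P = 3.

3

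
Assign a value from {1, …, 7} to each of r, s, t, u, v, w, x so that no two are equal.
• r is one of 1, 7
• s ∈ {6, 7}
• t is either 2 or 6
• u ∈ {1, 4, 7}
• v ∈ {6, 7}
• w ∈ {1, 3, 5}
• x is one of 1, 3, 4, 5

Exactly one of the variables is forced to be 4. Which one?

Among the 7 variables, 2 fits only t (and all 7 values in {1, 2, 3, 4, 5, 6, 7} must be used), so t = 2.
s and v between them cover only {6, 7} — a naked pair. Remove those values from r, u.
That leaves r = 1. Strike 1 from u, w, x.
So 4 goes to u.

u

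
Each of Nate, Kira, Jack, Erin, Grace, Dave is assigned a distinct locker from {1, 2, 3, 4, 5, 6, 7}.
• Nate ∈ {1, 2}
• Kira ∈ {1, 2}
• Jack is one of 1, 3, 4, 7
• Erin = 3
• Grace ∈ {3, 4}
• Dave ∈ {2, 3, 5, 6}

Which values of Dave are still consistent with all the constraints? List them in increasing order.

Erin must be 3 (only option left). So Jack, Grace, Dave can't be 3.
That leaves Grace = 4. Strike 4 from Jack.
The 2 variables Nate and Kira are confined to {1, 2}, which locks those values in; drop them from Jack, Dave.
Jack must be 7 (only option left).
No further eliminations apply; Dave can still be any of 5, 6.

5, 6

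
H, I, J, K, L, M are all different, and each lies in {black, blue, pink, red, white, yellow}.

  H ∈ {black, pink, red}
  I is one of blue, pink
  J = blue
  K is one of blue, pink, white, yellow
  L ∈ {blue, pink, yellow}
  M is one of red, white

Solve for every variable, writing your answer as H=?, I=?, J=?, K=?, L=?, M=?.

J's domain is down to {blue}, so J = blue. Strike blue from I, K, L.
I's domain is down to {pink}, so I = pink. Remove pink from H, K, L.
L has just one choice, so L = yellow. So K can't be yellow.
K must be white (only option left). Remove white from M.
M must be red (only option left). Eliminate red elsewhere: H.
H has just one choice, so H = black.

H=black, I=pink, J=blue, K=white, L=yellow, M=red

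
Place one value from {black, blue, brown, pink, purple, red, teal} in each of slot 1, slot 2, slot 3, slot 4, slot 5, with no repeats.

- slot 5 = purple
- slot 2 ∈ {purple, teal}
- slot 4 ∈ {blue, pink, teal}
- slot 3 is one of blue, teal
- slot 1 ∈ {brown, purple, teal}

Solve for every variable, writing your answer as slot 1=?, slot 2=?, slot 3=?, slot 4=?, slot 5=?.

slot 5 must be purple (only option left). Strike purple from slot 1, slot 2.
That leaves slot 2 = teal. Eliminate teal elsewhere: slot 1, slot 3, slot 4.
slot 3's domain is down to {blue}, so slot 3 = blue. Eliminate blue elsewhere: slot 4.
slot 4 must be pink (only option left).
slot 1's domain is down to {brown}, so slot 1 = brown.

slot 1=brown, slot 2=teal, slot 3=blue, slot 4=pink, slot 5=purple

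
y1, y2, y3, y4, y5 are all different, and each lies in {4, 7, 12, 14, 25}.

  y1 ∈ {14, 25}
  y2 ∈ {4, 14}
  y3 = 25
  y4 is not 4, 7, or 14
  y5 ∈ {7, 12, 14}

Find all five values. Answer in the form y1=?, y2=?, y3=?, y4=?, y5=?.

y3's domain is down to {25}, so y3 = 25. Eliminate 25 elsewhere: y1, y4.
y4 has just one choice, so y4 = 12. Remove 12 from y5.
y1 has just one choice, so y1 = 14. Remove 14 from y2, y5.
y2's domain is down to {4}, so y2 = 4.
That leaves y5 = 7.

y1=14, y2=4, y3=25, y4=12, y5=7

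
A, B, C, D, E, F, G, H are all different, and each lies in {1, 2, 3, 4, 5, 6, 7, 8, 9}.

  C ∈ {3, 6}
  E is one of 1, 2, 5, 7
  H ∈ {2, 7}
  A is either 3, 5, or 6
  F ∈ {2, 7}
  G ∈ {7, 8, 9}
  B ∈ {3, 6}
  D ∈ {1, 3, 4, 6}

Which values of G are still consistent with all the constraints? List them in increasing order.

The 2 variables B and C are confined to {3, 6}, which locks those values in; drop them from A, D.
A must be 5 (only option left). Eliminate 5 elsewhere: E.
The 2 variables F and H are confined to {2, 7}, which locks those values in; drop them from E, G.
E's domain is down to {1}, so E = 1. Strike 1 from D.
D's domain is down to {4}, so D = 4.
No further eliminations apply; G can still be any of 8, 9.

8, 9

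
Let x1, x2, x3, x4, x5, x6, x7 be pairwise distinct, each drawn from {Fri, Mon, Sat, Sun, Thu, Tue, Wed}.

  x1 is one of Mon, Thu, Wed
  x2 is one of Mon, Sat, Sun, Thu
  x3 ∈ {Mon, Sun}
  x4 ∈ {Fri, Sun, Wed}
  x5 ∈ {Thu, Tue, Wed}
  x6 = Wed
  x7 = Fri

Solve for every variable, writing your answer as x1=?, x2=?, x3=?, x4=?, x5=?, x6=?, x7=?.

x6's domain is down to {Wed}, so x6 = Wed. Eliminate Wed elsewhere: x1, x4, x5.
x7 must be Fri (only option left). Remove Fri from x4.
x4's domain is down to {Sun}, so x4 = Sun. Remove Sun from x2, x3.
That leaves x3 = Mon. Eliminate Mon elsewhere: x1, x2.
x1's domain is down to {Thu}, so x1 = Thu. Eliminate Thu elsewhere: x2, x5.
That leaves x2 = Sat.
x5 must be Tue (only option left).

x1=Thu, x2=Sat, x3=Mon, x4=Sun, x5=Tue, x6=Wed, x7=Fri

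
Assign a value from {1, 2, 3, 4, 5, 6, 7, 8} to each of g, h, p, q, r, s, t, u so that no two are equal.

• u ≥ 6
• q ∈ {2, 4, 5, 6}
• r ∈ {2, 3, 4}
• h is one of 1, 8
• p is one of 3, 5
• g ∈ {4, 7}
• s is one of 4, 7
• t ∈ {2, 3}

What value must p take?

Among the 8 variables, 1 fits only h (and all 8 values in {1, 2, 3, 4, 5, 6, 7, 8} must be used), so h = 1.
The 7 still-open variables draw from only 7 values {2, 3, 4, 5, 6, 7, 8}, so each is used; only u can be 8, hence u = 8.
The 6 still-open variables draw from only 6 values {2, 3, 4, 5, 6, 7}, so each is used; only q can be 6, hence q = 6.
Among the 5 still-open variables, 5 fits only p (and all 5 values in {2, 3, 4, 5, 7} must be used), so p = 5.

5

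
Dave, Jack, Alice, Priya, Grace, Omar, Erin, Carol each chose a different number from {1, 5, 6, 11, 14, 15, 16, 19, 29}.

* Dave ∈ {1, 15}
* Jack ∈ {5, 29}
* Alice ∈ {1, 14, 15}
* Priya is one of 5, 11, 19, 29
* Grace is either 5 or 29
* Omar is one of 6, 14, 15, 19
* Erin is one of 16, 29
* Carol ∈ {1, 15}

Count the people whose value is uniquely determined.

The 2 variables Dave and Carol are confined to {1, 15}, which locks those values in; drop them from Alice, Omar.
Alice must be 14 (only option left). Eliminate 14 elsewhere: Omar.
The 2 variables Jack and Grace are confined to {5, 29}, which locks those values in; drop them from Priya, Erin.
Erin's domain is down to {16}, so Erin = 16.
Determined: Alice=14, Erin=16. The other people each still have more than one consistent value. That makes 2.

2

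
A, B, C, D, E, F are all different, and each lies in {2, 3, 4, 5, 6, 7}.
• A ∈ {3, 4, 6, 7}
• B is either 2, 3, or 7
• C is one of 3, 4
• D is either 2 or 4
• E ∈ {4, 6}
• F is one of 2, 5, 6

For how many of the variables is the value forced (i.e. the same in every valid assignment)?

1

The 6 variables together cover exactly {2, 3, 4, 5, 6, 7} — 6 values for 6 variables — and 5 appears only in F's list, so F = 5.
Determined: F=5. The other variables each still have more than one consistent value. That makes 1.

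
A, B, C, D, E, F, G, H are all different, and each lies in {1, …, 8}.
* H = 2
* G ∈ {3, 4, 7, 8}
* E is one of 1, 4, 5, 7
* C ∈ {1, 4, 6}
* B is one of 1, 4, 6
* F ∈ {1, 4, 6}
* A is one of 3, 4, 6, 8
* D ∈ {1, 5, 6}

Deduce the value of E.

7

H has just one choice, so H = 2.
B, C, F between them cover only {1, 4, 6} — a naked triple. Remove those values from A, D, E, G.
D has just one choice, so D = 5. Strike 5 from E.
So E = 7.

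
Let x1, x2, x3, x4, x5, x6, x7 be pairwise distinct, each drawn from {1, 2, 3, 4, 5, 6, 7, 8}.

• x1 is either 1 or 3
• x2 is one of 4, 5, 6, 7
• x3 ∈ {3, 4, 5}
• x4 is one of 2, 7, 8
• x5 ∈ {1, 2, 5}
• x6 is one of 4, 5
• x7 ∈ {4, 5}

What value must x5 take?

2

x6 and x7 between them cover only {4, 5} — a naked pair. Remove those values from x2, x3, x5.
x3's domain is down to {3}, so x3 = 3. So x1 can't be 3.
x1 has just one choice, so x1 = 1. So x5 can't be 1.
So x5 = 2.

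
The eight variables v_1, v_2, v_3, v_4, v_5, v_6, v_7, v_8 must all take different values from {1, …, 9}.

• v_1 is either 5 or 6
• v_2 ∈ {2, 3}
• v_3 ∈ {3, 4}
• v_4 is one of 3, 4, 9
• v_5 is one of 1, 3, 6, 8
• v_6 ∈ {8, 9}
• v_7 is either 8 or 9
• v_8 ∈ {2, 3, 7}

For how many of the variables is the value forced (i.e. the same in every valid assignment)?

2

v_6 and v_7 share exactly the 2 values {8, 9}; by pigeonhole those values go to them, so strike 8, 9 from v_4, v_5.
The 2 variables v_3 and v_4 are confined to {3, 4}, which locks those values in; drop them from v_2, v_5, v_8.
v_2 must be 2 (only option left). So v_8 can't be 2.
v_8's domain is down to {7}, so v_8 = 7.
Determined: v_2=2, v_8=7. The other variables each still have more than one consistent value. That makes 2.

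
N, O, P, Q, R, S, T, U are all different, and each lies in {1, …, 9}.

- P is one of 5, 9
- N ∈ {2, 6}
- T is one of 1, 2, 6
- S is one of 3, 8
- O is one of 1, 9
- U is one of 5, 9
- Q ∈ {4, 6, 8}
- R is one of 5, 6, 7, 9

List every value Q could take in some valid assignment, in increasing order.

4, 8

The 2 variables P and U are confined to {5, 9}, which locks those values in; drop them from O, R.
O must be 1 (only option left). So T can't be 1.
N and T between them cover only {2, 6} — a naked pair. Remove those values from Q, R.
R must be 7 (only option left).
No further eliminations apply; Q can still be any of 4, 8.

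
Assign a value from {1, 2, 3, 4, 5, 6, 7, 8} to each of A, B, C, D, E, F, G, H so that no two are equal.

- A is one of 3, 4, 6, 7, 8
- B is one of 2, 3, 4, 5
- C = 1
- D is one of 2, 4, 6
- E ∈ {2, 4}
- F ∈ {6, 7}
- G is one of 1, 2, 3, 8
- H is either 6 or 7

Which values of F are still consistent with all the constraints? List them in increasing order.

6, 7

C has just one choice, so C = 1. Eliminate 1 elsewhere: G.
Among the 7 still-open variables, 5 fits only B (and all 7 values in {2, 3, 4, 5, 6, 7, 8} must be used), so B = 5.
F and H between them cover only {6, 7} — a naked pair. Remove those values from A, D.
D and E between them cover only {2, 4} — a naked pair. Remove those values from A, G.
No further eliminations apply; F can still be any of 6, 7.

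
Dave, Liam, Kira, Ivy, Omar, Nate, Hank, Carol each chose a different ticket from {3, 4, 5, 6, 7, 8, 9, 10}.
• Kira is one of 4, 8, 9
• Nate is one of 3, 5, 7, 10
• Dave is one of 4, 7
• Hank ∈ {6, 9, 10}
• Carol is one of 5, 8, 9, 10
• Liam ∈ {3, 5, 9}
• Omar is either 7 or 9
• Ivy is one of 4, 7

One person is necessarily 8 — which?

Among the 8 variables, 6 fits only Hank (and all 8 values in {3, 4, 5, 6, 7, 8, 9, 10} must be used), so Hank = 6.
The 2 variables Dave and Ivy are confined to {4, 7}, which locks those values in; drop them from Kira, Omar, Nate.
Omar's domain is down to {9}, so Omar = 9. Remove 9 from Liam, Kira, Carol.
So 8 goes to Kira.

Kira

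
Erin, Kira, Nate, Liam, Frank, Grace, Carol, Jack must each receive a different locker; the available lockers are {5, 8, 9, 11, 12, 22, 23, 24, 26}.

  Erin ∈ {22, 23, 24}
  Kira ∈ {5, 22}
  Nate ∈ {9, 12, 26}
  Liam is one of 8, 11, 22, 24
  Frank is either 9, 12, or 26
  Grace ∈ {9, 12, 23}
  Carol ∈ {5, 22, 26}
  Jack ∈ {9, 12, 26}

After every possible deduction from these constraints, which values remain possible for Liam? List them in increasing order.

Nate, Frank, Jack share exactly the 3 values {9, 12, 26}; by pigeonhole those values go to them, so strike 9, 12, 26 from Grace, Carol.
That leaves Grace = 23. So Erin can't be 23.
Kira and Carol share exactly the 2 values {5, 22}; by pigeonhole those values go to them, so strike 5, 22 from Erin, Liam.
Erin has just one choice, so Erin = 24. Strike 24 from Liam.
No further eliminations apply; Liam can still be any of 8, 11.

8, 11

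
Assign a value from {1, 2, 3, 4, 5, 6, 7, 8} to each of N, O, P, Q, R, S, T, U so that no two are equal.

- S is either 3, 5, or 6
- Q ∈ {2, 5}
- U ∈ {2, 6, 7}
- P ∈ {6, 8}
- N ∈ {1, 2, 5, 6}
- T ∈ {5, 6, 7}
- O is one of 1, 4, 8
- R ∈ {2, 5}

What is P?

The 8 variables together cover exactly {1, 2, 3, 4, 5, 6, 7, 8} — 8 values for 8 variables — and 3 appears only in S's list, so S = 3.
The 7 still-open variables draw from only 7 values {1, 2, 4, 5, 6, 7, 8}, so each is used; only O can be 4, hence O = 4.
The 6 still-open variables together cover exactly {1, 2, 5, 6, 7, 8} — 6 values for 6 variables — and 1 appears only in N's list, so N = 1.
Among the 5 still-open variables, 8 fits only P (and all 5 values in {2, 5, 6, 7, 8} must be used), so P = 8.

8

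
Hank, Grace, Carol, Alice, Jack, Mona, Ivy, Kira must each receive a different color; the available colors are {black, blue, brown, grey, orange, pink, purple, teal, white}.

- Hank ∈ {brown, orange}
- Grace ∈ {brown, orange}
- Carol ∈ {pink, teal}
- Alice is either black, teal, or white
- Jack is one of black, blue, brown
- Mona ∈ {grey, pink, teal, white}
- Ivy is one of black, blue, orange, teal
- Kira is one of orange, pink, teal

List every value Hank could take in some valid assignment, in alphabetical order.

The 8 variables together cover exactly {black, blue, brown, grey, orange, pink, teal, white} — 8 values for 8 variables — and grey appears only in Mona's list, so Mona = grey.
The 7 still-open variables draw from only 7 values {black, blue, brown, orange, pink, teal, white}, so each is used; only Alice can be white, hence Alice = white.
Hank and Grace between them cover only {brown, orange} — a naked pair. Remove those values from Jack, Ivy, Kira.
The 2 variables Carol and Kira are confined to {pink, teal}, which locks those values in; drop them from Ivy.
No further eliminations apply; Hank can still be any of brown, orange.

brown, orange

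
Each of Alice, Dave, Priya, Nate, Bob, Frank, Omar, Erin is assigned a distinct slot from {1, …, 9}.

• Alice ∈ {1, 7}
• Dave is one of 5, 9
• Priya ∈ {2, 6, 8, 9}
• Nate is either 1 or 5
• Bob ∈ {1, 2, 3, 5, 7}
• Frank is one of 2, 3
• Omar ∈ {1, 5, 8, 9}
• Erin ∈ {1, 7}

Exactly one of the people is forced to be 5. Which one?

Nate

Among the 8 variables, 6 fits only Priya (and all 8 values in {1, 2, 3, 5, 6, 7, 8, 9} must be used), so Priya = 6.
The 7 still-open variables together cover exactly {1, 2, 3, 5, 7, 8, 9} — 7 values for 7 variables — and 8 appears only in Omar's list, so Omar = 8.
The 6 still-open variables together cover exactly {1, 2, 3, 5, 7, 9} — 6 values for 6 variables — and 9 appears only in Dave's list, so Dave = 9.
The 2 variables Alice and Erin are confined to {1, 7}, which locks those values in; drop them from Nate, Bob.
So 5 goes to Nate.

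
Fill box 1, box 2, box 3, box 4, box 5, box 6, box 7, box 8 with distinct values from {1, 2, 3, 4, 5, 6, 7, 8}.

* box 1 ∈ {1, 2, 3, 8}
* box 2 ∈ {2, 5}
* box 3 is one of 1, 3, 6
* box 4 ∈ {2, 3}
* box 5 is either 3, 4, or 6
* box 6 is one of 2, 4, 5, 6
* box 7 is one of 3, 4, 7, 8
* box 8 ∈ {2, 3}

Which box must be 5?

The 8 variables draw from only 8 values {1, 2, 3, 4, 5, 6, 7, 8}, so each is used; only box 7 can be 7, hence box 7 = 7.
The 7 still-open variables together cover exactly {1, 2, 3, 4, 5, 6, 8} — 7 values for 7 variables — and 8 appears only in box 1's list, so box 1 = 8.
The 6 still-open variables draw from only 6 values {1, 2, 3, 4, 5, 6}, so each is used; only box 3 can be 1, hence box 3 = 1.
The 2 variables box 4 and box 8 are confined to {2, 3}, which locks those values in; drop them from box 2, box 5, box 6.
So 5 goes to box 2.

box 2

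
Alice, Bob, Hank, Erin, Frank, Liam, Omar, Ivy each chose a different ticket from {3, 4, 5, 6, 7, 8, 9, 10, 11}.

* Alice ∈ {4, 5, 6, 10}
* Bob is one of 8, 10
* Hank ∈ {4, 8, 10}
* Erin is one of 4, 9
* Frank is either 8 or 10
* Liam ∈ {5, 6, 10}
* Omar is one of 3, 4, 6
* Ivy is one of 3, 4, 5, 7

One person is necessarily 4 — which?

Hank

The 8 variables draw from only 8 values {3, 4, 5, 6, 7, 8, 9, 10}, so each is used; only Ivy can be 7, hence Ivy = 7.
The 7 still-open variables draw from only 7 values {3, 4, 5, 6, 8, 9, 10}, so each is used; only Omar can be 3, hence Omar = 3.
Among the 6 still-open variables, 9 fits only Erin (and all 6 values in {4, 5, 6, 8, 9, 10} must be used), so Erin = 9.
Bob and Frank between them cover only {8, 10} — a naked pair. Remove those values from Alice, Hank, Liam.
So 4 goes to Hank.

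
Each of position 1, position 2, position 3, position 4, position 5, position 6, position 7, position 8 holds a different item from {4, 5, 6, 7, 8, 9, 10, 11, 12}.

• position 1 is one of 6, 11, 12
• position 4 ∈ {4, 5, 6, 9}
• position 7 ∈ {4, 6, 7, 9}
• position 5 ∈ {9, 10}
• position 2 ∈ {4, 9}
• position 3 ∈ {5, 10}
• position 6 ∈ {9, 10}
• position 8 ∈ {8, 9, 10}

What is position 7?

7

The 2 variables position 5 and position 6 are confined to {9, 10}, which locks those values in; drop them from position 2, position 3, position 4, position 7, position 8.
position 2 has just one choice, so position 2 = 4. Strike 4 from position 4, position 7.
That leaves position 3 = 5. Remove 5 from position 4.
That leaves position 4 = 6. Eliminate 6 elsewhere: position 1, position 7.
So position 7 = 7.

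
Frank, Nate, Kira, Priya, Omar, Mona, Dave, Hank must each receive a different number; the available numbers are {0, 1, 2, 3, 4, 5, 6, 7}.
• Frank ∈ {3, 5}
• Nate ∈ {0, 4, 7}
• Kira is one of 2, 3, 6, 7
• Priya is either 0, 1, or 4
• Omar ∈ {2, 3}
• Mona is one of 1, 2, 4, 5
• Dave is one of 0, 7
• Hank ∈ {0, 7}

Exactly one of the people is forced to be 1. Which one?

Among the 8 variables, 6 fits only Kira (and all 8 values in {0, 1, 2, 3, 4, 5, 6, 7} must be used), so Kira = 6.
Dave and Hank between them cover only {0, 7} — a naked pair. Remove those values from Nate, Priya.
Nate must be 4 (only option left). Remove 4 from Priya, Mona.
So 1 goes to Priya.

Priya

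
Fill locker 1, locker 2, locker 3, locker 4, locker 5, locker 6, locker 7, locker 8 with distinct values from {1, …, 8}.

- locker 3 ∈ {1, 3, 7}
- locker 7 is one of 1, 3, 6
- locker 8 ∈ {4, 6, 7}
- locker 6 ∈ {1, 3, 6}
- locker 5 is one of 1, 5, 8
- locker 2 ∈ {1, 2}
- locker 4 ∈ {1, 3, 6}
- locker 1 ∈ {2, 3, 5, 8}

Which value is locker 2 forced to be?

2

The 8 variables together cover exactly {1, 2, 3, 4, 5, 6, 7, 8} — 8 values for 8 variables — and 4 appears only in locker 8's list, so locker 8 = 4.
The 7 still-open variables draw from only 7 values {1, 2, 3, 5, 6, 7, 8}, so each is used; only locker 3 can be 7, hence locker 3 = 7.
The 3 variables locker 4, locker 6, locker 7 are confined to {1, 3, 6}, which locks those values in; drop them from locker 1, locker 2, locker 5.
So locker 2 = 2.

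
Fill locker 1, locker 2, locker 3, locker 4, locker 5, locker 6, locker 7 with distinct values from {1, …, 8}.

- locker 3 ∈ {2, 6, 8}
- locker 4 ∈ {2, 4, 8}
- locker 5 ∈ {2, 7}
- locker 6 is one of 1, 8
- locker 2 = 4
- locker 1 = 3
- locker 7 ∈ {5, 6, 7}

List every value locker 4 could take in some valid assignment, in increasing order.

2, 8

locker 1 has just one choice, so locker 1 = 3.
That leaves locker 2 = 4. So locker 4 can't be 4.
No further eliminations apply; locker 4 can still be any of 2, 8.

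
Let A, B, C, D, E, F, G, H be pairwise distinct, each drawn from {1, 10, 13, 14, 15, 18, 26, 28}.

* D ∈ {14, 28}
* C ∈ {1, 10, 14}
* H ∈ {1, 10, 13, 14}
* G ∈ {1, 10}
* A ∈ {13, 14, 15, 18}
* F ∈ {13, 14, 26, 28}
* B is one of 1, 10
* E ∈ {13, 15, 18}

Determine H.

13

The 8 variables draw from only 8 values {1, 10, 13, 14, 15, 18, 26, 28}, so each is used; only F can be 26, hence F = 26.
The 7 still-open variables together cover exactly {1, 10, 13, 14, 15, 18, 28} — 7 values for 7 variables — and 28 appears only in D's list, so D = 28.
B and G between them cover only {1, 10} — a naked pair. Remove those values from C, H.
C has just one choice, so C = 14. Remove 14 from A, H.
So H = 13.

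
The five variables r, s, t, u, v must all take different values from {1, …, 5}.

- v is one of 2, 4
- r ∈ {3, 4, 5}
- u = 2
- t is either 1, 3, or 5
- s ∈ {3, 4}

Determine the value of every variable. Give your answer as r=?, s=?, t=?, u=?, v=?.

u has just one choice, so u = 2. Eliminate 2 elsewhere: v.
v's domain is down to {4}, so v = 4. So r, s can't be 4.
s's domain is down to {3}, so s = 3. Eliminate 3 elsewhere: r, t.
r has just one choice, so r = 5. Eliminate 5 elsewhere: t.
t has just one choice, so t = 1.

r=5, s=3, t=1, u=2, v=4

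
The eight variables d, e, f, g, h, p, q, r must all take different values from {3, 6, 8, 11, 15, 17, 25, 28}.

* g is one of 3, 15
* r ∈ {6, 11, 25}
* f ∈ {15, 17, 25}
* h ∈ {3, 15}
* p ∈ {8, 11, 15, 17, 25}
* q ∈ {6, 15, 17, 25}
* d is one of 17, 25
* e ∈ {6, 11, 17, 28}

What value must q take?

The 8 variables together cover exactly {3, 6, 8, 11, 15, 17, 25, 28} — 8 values for 8 variables — and 8 appears only in p's list, so p = 8.
Among the 7 still-open variables, 28 fits only e (and all 7 values in {3, 6, 11, 15, 17, 25, 28} must be used), so e = 28.
The 6 still-open variables draw from only 6 values {3, 6, 11, 15, 17, 25}, so each is used; only r can be 11, hence r = 11.
The 5 still-open variables draw from only 5 values {3, 6, 15, 17, 25}, so each is used; only q can be 6, hence q = 6.

6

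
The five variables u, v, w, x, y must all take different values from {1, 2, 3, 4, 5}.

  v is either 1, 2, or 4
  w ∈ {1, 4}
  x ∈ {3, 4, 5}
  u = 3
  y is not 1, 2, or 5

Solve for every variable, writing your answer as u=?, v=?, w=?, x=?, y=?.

u=3, v=2, w=1, x=5, y=4

u's domain is down to {3}, so u = 3. Strike 3 from x, y.
y's domain is down to {4}, so y = 4. So v, w, x can't be 4.
That leaves w = 1. Remove 1 from v.
x's domain is down to {5}, so x = 5.
That leaves v = 2.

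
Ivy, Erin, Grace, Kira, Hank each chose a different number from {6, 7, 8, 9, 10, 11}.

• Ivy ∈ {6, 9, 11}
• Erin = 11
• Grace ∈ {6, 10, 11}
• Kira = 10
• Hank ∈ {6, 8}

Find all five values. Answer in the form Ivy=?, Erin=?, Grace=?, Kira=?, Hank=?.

Erin has just one choice, so Erin = 11. Remove 11 from Ivy, Grace.
Kira must be 10 (only option left). So Grace can't be 10.
That leaves Grace = 6. So Ivy, Hank can't be 6.
Hank's domain is down to {8}, so Hank = 8.
Ivy's domain is down to {9}, so Ivy = 9.

Ivy=9, Erin=11, Grace=6, Kira=10, Hank=8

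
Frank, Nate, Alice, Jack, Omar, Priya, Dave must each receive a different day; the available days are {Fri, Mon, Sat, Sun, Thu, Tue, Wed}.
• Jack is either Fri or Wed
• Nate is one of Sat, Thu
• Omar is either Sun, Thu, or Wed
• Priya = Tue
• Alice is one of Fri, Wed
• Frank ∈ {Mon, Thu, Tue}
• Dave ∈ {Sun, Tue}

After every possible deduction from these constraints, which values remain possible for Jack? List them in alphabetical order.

Priya's domain is down to {Tue}, so Priya = Tue. Strike Tue from Frank, Dave.
Dave must be Sun (only option left). So Omar can't be Sun.
The 5 still-open variables together cover exactly {Fri, Mon, Sat, Thu, Wed} — 5 values for 5 variables — and Mon appears only in Frank's list, so Frank = Mon.
Among the 4 still-open variables, Sat fits only Nate (and all 4 values in {Fri, Sat, Thu, Wed} must be used), so Nate = Sat.
Among the 3 still-open variables, Thu fits only Omar (and all 3 values in {Fri, Thu, Wed} must be used), so Omar = Thu.
No further eliminations apply; Jack can still be any of Fri, Wed.

Fri, Wed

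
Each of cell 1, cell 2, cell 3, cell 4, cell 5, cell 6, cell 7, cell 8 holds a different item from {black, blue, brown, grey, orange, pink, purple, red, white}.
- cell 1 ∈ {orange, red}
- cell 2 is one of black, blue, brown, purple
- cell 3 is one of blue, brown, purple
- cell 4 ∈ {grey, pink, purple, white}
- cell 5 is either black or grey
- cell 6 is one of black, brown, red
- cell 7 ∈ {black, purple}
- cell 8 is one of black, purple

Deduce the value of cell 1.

cell 7 and cell 8 between them cover only {black, purple} — a naked pair. Remove those values from cell 2, cell 3, cell 4, cell 5, cell 6.
cell 5's domain is down to {grey}, so cell 5 = grey. Remove grey from cell 4.
cell 2 and cell 3 share exactly the 2 values {blue, brown}; by pigeonhole those values go to them, so strike blue, brown from cell 6.
That leaves cell 6 = red. So cell 1 can't be red.
So cell 1 = orange.

orange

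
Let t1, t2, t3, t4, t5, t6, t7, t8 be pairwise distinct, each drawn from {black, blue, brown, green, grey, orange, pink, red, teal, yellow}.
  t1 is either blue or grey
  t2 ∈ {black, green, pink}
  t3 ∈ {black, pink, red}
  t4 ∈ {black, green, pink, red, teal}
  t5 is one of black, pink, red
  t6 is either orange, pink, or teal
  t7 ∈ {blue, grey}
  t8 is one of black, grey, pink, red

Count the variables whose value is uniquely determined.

3

The 8 variables draw from only 8 values {black, blue, green, grey, orange, pink, red, teal}, so each is used; only t6 can be orange, hence t6 = orange.
The 7 still-open variables together cover exactly {black, blue, green, grey, pink, red, teal} — 7 values for 7 variables — and teal appears only in t4's list, so t4 = teal.
The 6 still-open variables together cover exactly {black, blue, green, grey, pink, red} — 6 values for 6 variables — and green appears only in t2's list, so t2 = green.
t1 and t7 share exactly the 2 values {blue, grey}; by pigeonhole those values go to them, so strike blue, grey from t8.
Determined: t2=green, t4=teal, t6=orange. The other variables each still have more than one consistent value. That makes 3.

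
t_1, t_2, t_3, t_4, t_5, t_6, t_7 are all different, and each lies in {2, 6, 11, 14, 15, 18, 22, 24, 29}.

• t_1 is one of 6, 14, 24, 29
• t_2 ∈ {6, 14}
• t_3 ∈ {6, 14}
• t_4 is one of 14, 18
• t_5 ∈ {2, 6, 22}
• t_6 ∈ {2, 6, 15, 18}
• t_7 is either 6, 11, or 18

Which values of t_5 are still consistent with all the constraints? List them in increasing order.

The 2 variables t_2 and t_3 are confined to {6, 14}, which locks those values in; drop them from t_1, t_4, t_5, t_6, t_7.
t_4 has just one choice, so t_4 = 18. Remove 18 from t_6, t_7.
t_7 has just one choice, so t_7 = 11.
No further eliminations apply; t_5 can still be any of 2, 22.

2, 22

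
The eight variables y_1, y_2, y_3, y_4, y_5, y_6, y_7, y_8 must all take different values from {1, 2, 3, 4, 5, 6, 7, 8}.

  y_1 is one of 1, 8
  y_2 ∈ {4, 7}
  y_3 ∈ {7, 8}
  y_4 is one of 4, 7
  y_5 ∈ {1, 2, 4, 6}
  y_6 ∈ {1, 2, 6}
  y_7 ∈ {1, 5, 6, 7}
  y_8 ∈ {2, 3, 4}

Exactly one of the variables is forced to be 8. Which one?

The 8 variables draw from only 8 values {1, 2, 3, 4, 5, 6, 7, 8}, so each is used; only y_8 can be 3, hence y_8 = 3.
The 7 still-open variables together cover exactly {1, 2, 4, 5, 6, 7, 8} — 7 values for 7 variables — and 5 appears only in y_7's list, so y_7 = 5.
y_2 and y_4 share exactly the 2 values {4, 7}; by pigeonhole those values go to them, so strike 4, 7 from y_3, y_5.
So 8 goes to y_3.

y_3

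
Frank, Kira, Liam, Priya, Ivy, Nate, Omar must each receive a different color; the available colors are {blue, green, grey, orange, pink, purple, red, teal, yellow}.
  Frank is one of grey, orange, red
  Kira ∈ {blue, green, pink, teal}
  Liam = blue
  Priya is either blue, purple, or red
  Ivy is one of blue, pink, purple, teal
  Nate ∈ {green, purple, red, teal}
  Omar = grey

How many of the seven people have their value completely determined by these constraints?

Liam must be blue (only option left). Strike blue from Kira, Priya, Ivy.
Omar's domain is down to {grey}, so Omar = grey. Eliminate grey elsewhere: Frank.
Determined: Liam=blue, Omar=grey. The other people each still have more than one consistent value. That makes 2.

2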